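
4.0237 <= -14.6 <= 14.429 False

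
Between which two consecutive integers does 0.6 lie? 0 and 1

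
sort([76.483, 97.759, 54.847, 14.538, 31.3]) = [14.538, 31.3, 54.847, 76.483, 97.759]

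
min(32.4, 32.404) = 32.4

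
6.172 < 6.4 True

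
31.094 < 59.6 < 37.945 False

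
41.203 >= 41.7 False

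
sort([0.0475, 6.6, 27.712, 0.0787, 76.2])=[0.0475, 0.0787, 6.6, 27.712, 76.2]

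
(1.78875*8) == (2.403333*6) False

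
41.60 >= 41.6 True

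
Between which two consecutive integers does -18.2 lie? -19 and -18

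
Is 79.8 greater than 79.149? Yes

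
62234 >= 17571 True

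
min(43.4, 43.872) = 43.4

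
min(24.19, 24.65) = 24.19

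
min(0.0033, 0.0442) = 0.0033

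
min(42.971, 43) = 42.971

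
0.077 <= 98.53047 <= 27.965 False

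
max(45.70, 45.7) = 45.7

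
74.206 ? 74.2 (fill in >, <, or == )>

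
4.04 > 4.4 False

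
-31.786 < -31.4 True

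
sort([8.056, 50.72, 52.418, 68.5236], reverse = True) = [68.5236, 52.418, 50.72, 8.056]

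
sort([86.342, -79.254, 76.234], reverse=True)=[86.342, 76.234, -79.254]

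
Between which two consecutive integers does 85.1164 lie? 85 and 86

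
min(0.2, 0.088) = 0.088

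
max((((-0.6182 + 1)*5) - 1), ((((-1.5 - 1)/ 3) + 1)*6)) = 1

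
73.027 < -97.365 False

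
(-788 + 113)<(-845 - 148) False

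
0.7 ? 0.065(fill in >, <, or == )>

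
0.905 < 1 True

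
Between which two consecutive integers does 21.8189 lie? 21 and 22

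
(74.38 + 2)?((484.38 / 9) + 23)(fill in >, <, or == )<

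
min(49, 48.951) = 48.951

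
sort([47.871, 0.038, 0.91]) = [0.038, 0.91, 47.871]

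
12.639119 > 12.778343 False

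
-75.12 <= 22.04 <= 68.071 True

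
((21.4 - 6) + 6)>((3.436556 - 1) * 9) False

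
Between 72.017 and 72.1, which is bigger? 72.1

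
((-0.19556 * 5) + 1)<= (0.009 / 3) False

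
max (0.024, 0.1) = 0.1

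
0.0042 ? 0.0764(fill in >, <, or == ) <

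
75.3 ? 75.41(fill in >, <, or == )<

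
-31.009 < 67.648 True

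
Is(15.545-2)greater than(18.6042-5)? No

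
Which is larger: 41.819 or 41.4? 41.819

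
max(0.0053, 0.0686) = 0.0686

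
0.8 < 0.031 False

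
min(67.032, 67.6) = 67.032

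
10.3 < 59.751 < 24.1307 False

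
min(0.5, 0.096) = 0.096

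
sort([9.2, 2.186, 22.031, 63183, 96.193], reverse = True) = [63183, 96.193, 22.031, 9.2, 2.186]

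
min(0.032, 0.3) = 0.032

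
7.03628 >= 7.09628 False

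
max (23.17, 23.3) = 23.3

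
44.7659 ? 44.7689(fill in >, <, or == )<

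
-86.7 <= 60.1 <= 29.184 False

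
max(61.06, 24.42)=61.06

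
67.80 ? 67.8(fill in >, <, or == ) ==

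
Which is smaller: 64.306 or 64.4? 64.306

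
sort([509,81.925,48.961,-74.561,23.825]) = [-74.561,23.825,48.961,81.925,509]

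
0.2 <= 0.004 False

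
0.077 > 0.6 False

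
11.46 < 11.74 True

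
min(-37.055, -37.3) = -37.3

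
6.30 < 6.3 False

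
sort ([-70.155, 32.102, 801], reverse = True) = [801, 32.102, -70.155]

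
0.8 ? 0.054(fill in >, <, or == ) >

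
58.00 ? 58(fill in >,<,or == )==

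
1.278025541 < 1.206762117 False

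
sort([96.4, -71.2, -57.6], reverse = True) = [96.4, -57.6, -71.2]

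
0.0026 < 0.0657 True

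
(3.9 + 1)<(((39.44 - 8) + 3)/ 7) True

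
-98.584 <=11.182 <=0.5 False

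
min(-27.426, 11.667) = -27.426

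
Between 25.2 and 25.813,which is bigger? 25.813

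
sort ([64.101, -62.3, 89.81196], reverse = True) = [89.81196, 64.101, -62.3]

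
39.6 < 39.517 False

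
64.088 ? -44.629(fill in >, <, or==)>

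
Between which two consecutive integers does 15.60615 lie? 15 and 16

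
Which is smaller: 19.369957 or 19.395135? 19.369957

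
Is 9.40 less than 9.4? No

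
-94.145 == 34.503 False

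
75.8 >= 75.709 True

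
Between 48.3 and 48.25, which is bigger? 48.3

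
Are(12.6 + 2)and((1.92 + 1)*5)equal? Yes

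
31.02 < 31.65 True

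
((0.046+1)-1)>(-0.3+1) False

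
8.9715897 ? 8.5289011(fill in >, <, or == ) >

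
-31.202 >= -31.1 False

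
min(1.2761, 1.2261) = 1.2261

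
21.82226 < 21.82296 True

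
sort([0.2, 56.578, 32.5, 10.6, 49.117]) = [0.2, 10.6, 32.5, 49.117, 56.578]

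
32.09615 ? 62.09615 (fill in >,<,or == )<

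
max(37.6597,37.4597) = 37.6597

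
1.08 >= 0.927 True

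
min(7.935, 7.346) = 7.346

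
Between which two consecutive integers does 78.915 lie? 78 and 79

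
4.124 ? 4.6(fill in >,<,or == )<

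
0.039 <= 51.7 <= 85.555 True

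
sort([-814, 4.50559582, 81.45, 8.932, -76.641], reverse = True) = [81.45, 8.932, 4.50559582, -76.641, -814]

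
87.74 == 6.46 False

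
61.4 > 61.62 False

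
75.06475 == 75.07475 False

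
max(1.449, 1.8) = 1.8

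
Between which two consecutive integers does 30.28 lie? 30 and 31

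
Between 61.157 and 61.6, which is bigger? 61.6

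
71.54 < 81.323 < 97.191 True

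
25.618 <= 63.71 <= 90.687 True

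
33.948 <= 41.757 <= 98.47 True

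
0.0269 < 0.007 False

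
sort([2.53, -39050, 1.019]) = [-39050, 1.019, 2.53]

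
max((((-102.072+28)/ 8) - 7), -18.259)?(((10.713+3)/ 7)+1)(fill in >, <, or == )<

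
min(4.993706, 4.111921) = 4.111921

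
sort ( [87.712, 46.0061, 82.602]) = [46.0061, 82.602, 87.712]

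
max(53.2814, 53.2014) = 53.2814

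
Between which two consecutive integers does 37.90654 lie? 37 and 38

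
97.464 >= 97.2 True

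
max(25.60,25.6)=25.6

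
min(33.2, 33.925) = 33.2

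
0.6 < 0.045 False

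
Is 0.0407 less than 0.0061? No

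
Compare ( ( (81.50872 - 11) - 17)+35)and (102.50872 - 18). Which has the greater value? ( ( (81.50872 - 11) - 17)+35)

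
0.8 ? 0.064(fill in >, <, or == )>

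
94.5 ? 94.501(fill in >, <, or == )<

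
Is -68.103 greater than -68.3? Yes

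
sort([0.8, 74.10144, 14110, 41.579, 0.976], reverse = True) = [14110, 74.10144, 41.579, 0.976, 0.8]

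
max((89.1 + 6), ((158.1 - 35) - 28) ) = 95.1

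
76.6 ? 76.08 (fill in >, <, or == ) >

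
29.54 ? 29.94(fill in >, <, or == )<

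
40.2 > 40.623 False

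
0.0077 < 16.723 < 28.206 True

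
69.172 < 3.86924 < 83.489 False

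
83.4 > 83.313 True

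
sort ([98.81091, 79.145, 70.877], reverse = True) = [98.81091, 79.145, 70.877]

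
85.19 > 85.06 True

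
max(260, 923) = 923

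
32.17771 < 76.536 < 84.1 True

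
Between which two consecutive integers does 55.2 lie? 55 and 56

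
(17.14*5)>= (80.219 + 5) True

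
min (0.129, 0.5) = 0.129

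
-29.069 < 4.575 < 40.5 True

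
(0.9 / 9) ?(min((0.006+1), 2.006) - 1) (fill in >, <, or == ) >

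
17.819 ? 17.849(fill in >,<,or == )<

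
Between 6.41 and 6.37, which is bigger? 6.41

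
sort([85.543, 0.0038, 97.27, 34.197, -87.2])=[-87.2, 0.0038, 34.197, 85.543, 97.27]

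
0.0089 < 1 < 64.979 True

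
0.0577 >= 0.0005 True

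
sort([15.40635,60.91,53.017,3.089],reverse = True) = [60.91,53.017,15.40635,3.089]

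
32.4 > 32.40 False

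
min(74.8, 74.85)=74.8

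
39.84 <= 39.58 False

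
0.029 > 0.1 False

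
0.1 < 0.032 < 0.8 False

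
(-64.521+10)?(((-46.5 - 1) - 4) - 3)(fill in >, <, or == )<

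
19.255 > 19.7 False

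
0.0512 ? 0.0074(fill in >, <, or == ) >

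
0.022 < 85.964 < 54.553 False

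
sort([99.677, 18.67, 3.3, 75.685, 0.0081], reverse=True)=[99.677, 75.685, 18.67, 3.3, 0.0081]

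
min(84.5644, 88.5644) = 84.5644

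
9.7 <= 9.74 True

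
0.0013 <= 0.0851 True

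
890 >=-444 True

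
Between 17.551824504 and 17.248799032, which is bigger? 17.551824504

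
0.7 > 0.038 True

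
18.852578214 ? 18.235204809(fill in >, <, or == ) >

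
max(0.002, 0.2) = 0.2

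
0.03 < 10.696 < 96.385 True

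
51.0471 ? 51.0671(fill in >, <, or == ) <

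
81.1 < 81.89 True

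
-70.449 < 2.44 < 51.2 True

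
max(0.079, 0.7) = 0.7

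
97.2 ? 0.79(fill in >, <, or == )>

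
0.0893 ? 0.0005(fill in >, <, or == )>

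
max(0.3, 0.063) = 0.3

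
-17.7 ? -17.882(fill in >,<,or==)>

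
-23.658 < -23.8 False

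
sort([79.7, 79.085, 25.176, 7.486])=[7.486, 25.176, 79.085, 79.7]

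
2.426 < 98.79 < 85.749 False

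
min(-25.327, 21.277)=-25.327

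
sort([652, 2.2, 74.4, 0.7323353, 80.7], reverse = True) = [652, 80.7, 74.4, 2.2, 0.7323353]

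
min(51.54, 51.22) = 51.22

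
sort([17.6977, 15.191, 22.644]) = [15.191, 17.6977, 22.644]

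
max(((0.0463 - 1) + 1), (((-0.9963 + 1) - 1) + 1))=0.0463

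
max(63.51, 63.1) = 63.51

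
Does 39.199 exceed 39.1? Yes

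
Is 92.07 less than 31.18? No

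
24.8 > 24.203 True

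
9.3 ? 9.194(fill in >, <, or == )>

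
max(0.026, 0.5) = 0.5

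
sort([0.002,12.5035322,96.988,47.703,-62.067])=[-62.067,0.002,12.5035322,47.703,96.988]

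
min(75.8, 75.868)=75.8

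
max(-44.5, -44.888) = -44.5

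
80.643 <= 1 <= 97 False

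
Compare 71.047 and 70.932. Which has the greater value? 71.047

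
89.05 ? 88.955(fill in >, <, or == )>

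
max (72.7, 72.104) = 72.7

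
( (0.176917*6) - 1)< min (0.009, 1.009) False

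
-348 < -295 True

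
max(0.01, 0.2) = 0.2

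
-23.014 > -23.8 True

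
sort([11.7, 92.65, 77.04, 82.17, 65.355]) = [11.7, 65.355, 77.04, 82.17, 92.65]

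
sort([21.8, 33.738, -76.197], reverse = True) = [33.738, 21.8, -76.197]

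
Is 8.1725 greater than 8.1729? No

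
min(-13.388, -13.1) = -13.388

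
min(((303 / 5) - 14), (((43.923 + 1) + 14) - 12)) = 46.6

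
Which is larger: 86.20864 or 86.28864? 86.28864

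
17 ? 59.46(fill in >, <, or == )<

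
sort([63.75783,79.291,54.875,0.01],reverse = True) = [79.291,63.75783,54.875,0.01]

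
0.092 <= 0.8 True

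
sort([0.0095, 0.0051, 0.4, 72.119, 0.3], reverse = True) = [72.119, 0.4, 0.3, 0.0095, 0.0051]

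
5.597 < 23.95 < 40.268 True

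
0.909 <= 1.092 True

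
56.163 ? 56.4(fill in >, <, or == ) <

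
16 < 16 False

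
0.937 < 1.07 True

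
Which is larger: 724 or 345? 724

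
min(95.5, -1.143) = -1.143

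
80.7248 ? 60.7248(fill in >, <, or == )>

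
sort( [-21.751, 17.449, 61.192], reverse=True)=[61.192, 17.449, -21.751]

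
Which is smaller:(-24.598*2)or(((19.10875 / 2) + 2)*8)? (-24.598*2)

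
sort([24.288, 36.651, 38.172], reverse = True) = [38.172, 36.651, 24.288]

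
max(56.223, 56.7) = 56.7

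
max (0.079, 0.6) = 0.6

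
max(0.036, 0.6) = 0.6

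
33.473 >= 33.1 True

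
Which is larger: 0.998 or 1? 1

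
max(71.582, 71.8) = 71.8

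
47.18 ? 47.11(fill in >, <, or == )>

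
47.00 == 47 True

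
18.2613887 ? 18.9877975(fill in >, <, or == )<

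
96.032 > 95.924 True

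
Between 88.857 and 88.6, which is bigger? 88.857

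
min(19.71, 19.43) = 19.43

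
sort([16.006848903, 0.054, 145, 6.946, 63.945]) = [0.054, 6.946, 16.006848903, 63.945, 145]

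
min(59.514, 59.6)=59.514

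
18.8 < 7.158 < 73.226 False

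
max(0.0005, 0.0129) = 0.0129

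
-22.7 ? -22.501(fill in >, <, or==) <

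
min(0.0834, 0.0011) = 0.0011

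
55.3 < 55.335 True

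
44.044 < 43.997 False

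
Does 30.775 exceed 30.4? Yes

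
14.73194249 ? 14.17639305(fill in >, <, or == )>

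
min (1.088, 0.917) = 0.917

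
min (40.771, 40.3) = 40.3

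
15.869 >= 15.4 True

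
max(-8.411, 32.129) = 32.129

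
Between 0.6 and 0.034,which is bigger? 0.6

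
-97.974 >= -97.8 False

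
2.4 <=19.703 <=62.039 True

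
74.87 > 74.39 True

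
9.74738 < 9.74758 True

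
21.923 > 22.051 False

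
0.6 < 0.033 False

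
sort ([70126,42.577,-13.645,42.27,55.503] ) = [-13.645,42.27,42.577,55.503,70126]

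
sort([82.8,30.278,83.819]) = [30.278,82.8,83.819]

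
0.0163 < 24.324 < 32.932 True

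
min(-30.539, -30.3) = -30.539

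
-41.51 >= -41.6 True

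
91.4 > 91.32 True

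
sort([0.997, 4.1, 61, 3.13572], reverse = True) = [61, 4.1, 3.13572, 0.997]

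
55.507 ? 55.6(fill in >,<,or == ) <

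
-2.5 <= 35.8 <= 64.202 True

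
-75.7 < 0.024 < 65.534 True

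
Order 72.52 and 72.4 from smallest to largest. 72.4, 72.52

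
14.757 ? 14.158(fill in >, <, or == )>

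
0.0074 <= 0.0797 True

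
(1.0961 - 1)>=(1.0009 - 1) True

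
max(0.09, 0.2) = 0.2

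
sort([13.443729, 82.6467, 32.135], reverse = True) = [82.6467, 32.135, 13.443729]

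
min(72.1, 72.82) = 72.1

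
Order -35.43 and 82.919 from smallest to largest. -35.43, 82.919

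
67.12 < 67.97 True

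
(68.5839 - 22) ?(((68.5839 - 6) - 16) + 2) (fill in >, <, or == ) <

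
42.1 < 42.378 True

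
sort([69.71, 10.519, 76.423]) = [10.519, 69.71, 76.423]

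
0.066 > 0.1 False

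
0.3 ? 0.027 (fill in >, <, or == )>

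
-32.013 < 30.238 True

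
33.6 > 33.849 False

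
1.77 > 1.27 True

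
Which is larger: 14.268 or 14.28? 14.28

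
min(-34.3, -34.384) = -34.384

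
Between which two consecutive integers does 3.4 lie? 3 and 4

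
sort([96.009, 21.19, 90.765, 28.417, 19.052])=[19.052, 21.19, 28.417, 90.765, 96.009]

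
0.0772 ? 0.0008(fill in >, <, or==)>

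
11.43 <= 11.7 True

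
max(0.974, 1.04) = 1.04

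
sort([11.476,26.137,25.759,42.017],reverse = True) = [42.017,26.137,25.759,11.476]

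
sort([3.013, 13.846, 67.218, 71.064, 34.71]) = [3.013, 13.846, 34.71, 67.218, 71.064]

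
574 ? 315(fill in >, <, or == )>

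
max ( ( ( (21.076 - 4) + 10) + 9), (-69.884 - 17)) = 36.076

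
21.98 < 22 True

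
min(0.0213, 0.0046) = 0.0046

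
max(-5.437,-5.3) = -5.3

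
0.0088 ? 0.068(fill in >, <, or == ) <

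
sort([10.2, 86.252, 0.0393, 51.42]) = [0.0393, 10.2, 51.42, 86.252]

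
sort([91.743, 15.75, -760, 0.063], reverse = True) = [91.743, 15.75, 0.063, -760]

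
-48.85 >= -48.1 False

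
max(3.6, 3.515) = 3.6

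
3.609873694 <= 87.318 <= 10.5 False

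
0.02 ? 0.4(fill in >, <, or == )<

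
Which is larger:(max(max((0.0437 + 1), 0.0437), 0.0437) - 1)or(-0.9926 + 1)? (max(max((0.0437 + 1), 0.0437), 0.0437) - 1)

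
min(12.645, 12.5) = 12.5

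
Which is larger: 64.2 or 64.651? 64.651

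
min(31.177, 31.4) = 31.177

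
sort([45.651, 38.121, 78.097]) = [38.121, 45.651, 78.097]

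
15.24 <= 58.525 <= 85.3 True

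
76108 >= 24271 True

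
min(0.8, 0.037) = 0.037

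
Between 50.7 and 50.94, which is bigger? 50.94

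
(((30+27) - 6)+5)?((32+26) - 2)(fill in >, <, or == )==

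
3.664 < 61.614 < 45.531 False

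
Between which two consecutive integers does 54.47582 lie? 54 and 55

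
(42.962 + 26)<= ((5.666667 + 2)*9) True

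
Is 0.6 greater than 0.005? Yes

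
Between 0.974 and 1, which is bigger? 1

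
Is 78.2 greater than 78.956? No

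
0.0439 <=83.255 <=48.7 False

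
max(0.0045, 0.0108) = 0.0108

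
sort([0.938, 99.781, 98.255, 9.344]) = [0.938, 9.344, 98.255, 99.781]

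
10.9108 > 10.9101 True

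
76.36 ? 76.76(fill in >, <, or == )<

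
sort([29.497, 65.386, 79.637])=[29.497, 65.386, 79.637]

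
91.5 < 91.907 True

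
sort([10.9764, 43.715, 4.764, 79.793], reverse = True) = [79.793, 43.715, 10.9764, 4.764]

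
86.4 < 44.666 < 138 False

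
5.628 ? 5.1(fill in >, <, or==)>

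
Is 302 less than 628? Yes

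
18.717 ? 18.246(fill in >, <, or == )>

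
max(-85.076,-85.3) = -85.076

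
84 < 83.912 False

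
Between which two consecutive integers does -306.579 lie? -307 and -306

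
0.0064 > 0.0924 False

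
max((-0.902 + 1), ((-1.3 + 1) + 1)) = 0.7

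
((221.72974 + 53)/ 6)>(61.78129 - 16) True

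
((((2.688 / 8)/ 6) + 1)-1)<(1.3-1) True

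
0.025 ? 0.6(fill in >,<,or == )<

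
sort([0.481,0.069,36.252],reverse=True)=[36.252,0.481,0.069]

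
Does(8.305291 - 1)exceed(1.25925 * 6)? No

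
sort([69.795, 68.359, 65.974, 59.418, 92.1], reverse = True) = [92.1, 69.795, 68.359, 65.974, 59.418]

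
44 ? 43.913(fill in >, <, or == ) >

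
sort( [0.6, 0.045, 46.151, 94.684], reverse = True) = [94.684, 46.151, 0.6, 0.045]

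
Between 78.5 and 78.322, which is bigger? 78.5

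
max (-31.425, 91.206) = 91.206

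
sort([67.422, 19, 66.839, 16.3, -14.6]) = [-14.6, 16.3, 19, 66.839, 67.422]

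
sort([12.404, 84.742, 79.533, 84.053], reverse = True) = [84.742, 84.053, 79.533, 12.404]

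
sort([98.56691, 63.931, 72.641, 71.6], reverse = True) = [98.56691, 72.641, 71.6, 63.931]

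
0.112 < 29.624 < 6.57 False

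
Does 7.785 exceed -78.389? Yes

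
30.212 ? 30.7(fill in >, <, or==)<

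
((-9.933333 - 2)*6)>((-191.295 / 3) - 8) True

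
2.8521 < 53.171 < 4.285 False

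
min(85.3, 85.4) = 85.3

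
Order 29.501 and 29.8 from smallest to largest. 29.501, 29.8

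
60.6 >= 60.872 False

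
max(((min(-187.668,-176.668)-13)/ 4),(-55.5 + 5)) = -50.167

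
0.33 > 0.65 False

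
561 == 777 False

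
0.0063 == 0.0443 False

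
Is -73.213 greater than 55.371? No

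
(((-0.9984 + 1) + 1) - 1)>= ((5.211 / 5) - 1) False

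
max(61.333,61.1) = 61.333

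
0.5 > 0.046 True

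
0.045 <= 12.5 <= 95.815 True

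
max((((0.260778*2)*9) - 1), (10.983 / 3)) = 3.694004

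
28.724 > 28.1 True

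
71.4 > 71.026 True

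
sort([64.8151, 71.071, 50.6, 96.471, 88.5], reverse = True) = [96.471, 88.5, 71.071, 64.8151, 50.6]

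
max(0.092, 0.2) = 0.2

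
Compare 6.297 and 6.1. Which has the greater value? 6.297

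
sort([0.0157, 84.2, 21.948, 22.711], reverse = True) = [84.2, 22.711, 21.948, 0.0157]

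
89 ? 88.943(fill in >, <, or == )>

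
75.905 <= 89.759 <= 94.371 True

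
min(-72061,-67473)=-72061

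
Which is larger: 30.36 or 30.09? 30.36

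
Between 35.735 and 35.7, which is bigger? 35.735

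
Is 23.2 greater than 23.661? No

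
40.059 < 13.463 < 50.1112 False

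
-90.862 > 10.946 False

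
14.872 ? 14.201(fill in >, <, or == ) >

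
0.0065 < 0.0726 True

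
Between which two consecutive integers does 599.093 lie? 599 and 600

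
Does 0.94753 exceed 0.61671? Yes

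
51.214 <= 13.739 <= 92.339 False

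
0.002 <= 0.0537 True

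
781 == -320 False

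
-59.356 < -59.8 False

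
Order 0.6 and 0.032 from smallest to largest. 0.032, 0.6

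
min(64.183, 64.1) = 64.1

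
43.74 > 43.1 True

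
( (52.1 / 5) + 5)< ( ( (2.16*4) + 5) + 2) True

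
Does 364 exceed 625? No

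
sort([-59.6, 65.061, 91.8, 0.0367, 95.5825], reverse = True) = [95.5825, 91.8, 65.061, 0.0367, -59.6]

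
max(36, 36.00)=36.00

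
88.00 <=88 True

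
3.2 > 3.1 True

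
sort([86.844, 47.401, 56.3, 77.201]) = [47.401, 56.3, 77.201, 86.844]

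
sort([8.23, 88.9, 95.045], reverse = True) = [95.045, 88.9, 8.23]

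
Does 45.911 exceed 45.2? Yes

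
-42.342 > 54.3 False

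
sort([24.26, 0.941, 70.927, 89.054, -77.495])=[-77.495, 0.941, 24.26, 70.927, 89.054]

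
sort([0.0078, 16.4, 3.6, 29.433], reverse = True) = [29.433, 16.4, 3.6, 0.0078]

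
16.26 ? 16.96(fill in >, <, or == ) <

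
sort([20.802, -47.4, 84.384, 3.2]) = [-47.4, 3.2, 20.802, 84.384]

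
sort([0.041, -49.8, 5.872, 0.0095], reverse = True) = [5.872, 0.041, 0.0095, -49.8]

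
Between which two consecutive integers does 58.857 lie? 58 and 59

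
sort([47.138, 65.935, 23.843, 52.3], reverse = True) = [65.935, 52.3, 47.138, 23.843]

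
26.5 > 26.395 True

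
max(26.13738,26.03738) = 26.13738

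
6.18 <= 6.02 False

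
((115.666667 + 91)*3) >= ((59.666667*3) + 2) True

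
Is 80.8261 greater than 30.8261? Yes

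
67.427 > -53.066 True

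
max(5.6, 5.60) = 5.60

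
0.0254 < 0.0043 False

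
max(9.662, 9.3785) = 9.662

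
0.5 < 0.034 False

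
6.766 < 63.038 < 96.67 True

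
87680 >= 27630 True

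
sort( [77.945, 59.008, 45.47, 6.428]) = [6.428, 45.47, 59.008, 77.945]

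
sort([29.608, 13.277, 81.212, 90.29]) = [13.277, 29.608, 81.212, 90.29]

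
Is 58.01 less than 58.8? Yes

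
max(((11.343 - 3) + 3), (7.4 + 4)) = 11.4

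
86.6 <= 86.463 False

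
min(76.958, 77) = 76.958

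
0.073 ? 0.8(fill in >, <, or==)<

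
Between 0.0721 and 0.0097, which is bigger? 0.0721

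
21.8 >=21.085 True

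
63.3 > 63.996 False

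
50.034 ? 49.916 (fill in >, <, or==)>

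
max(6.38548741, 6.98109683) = 6.98109683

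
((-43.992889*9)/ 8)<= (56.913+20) True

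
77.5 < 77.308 False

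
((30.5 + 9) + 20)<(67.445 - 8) False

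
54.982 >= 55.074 False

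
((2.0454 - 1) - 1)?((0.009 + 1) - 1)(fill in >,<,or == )>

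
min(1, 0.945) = 0.945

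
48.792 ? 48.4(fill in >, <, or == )>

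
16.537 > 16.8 False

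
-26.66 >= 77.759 False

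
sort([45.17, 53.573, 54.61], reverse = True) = [54.61, 53.573, 45.17]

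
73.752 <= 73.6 False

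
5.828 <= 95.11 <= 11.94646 False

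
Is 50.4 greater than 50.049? Yes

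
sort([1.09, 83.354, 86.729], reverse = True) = [86.729, 83.354, 1.09]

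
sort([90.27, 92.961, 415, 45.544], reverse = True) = [415, 92.961, 90.27, 45.544]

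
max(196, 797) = 797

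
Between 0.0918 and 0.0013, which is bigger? 0.0918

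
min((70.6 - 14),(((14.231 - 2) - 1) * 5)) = 56.155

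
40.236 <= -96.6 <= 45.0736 False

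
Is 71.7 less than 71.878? Yes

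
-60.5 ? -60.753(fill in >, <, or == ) >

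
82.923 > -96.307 True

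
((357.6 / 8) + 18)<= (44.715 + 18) True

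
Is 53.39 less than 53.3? No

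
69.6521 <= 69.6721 True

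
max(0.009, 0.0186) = 0.0186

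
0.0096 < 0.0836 True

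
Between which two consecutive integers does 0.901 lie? 0 and 1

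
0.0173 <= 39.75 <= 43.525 True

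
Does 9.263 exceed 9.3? No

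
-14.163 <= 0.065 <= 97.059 True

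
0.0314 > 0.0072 True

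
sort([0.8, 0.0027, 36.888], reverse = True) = [36.888, 0.8, 0.0027]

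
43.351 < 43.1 False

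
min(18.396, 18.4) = 18.396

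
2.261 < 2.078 False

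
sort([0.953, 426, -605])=[-605, 0.953, 426]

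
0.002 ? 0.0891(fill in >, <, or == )<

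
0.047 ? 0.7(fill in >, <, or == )<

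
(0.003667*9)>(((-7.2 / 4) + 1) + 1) False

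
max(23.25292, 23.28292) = 23.28292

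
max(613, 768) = 768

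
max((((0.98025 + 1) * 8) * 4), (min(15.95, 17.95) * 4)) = 63.8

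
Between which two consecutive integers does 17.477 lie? 17 and 18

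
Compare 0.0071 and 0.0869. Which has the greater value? 0.0869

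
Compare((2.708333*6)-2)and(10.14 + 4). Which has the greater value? ((2.708333*6)-2)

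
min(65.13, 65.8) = 65.13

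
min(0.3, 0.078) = 0.078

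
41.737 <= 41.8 True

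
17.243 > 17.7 False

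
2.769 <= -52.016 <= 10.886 False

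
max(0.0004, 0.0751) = 0.0751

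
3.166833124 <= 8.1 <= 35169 True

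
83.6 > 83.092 True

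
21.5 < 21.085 False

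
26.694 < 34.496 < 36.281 True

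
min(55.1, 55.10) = 55.1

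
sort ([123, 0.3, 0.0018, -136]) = [-136, 0.0018, 0.3, 123]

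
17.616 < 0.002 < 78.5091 False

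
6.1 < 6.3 True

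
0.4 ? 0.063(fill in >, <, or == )>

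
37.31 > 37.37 False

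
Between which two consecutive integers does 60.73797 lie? 60 and 61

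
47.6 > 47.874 False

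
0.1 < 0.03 False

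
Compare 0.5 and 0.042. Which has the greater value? 0.5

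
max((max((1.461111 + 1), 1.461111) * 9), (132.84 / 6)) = 22.149999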